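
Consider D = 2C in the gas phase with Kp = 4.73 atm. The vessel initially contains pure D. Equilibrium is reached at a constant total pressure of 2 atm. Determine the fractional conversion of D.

Take 1 mol D as basis and let X be its fractional conversion, so ξ = X.
Moles: n_D = 1 − X; n_C = 2X.
Summing: n_T = 1 + X.
y_i = n_i/n_T, p_i = y_i·P. Kp = p_C^2 / (p_D).
Substituting and setting equal to 4.73 atm gives a polynomial in X; the root in (0,1) is X = 0.610.

X = 0.610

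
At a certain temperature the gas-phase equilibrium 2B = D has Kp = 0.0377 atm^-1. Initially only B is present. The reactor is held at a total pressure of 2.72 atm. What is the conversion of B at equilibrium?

Let X = conversion of B (basis 1 mol B); extent of reaction ξ = 0.5X.
Mole table: n_B = 1 − X; n_D = 0.5X.
n_T = Σnᵢ = 1 − 0.5X.
y_i = n_i/n_T, p_i = y_i·P. Kp = p_D / (p_B^2).
This yields a degree-2 equation in X; solving on (0,1), X = 0.158.

X = 0.158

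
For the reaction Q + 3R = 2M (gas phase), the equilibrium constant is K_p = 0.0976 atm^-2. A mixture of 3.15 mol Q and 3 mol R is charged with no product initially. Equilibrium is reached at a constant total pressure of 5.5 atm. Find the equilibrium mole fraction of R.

y_R = 0.291

Take 3 mol R as basis and let X be its fractional conversion, so ξ = X.
At extent ξ: n_Q = 3.15 − X; n_R = 3 − 3X; n_M = 2X.
n_T = Σnᵢ = 6.15 − 2X.
Mole fractions y_i = n_i/n_T; K_p = p_M^2 / (p_Q p_R^3) with p_i = y_i·P.
Substituting and setting equal to 0.0976 atm^-2 gives a polynomial in X; the root in (0,1) is X = 0.500.
Then n_R = 1.5, n_T = 5.15, so y_R = 0.291.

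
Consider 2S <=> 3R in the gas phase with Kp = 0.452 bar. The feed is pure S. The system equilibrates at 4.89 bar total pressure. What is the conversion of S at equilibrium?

X = 0.257

Basis: 1 mol S initially; let X = conversion of S. Extent ξ = 0.5X.
Mole table: n_S = 1 − X; n_R = 1.5X.
n_T = Σnᵢ = 1 + 0.5X.
With p_i = (n_i/n_T)P, Kp = p_R^3 / (p_S^2).
This yields a degree-3 equation in X; solving on (0,1), X = 0.257.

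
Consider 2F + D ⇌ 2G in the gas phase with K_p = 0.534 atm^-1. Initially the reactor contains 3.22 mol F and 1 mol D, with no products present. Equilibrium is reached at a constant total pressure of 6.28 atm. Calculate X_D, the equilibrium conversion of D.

Let X = conversion of D (basis 1 mol D); extent of reaction ξ = X.
Species balance: n_F = 3.22 − 2X; n_D = 1 − X; n_G = 2X.
Total moles n_T = 4.22 − X.
With p_i = (n_i/n_T)P, K_p = p_G^2 / (p_F^2 p_D).
This yields a degree-3 equation in X; solving on (0,1), X = 0.606.

X = 0.606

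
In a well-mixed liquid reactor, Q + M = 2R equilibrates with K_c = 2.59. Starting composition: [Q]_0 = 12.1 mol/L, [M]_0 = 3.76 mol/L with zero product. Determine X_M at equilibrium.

Let X = conversion of M; extent ξ = 3.76·X mol/L.
Concentrations: [Q] = 12.1 − 3.76X; [M] = 3.76 − 3.76X; [R] = 7.52X.
K_c = [R]^2 / ([Q] [M]).
Solving K_c = 2.59 for X ∈ (0,1): X = 0.700.

X = 0.700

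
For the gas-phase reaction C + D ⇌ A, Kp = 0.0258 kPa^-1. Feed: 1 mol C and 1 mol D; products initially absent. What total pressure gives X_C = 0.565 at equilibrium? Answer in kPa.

Basis: 1 mol C initially; let X = conversion of C. Extent ξ = X.
Moles: n_C = 1 − X; n_D = 1 − X; n_A = X.
Total moles n_T = 2 − X.
Kp = p_A / (p_C p_D) with p_i = (n_i/n_T)·P.
At X = 0.565: the mole-fraction product g(X) = Π y_i^ν_i = 4.285. Since Kp = g(X)·P^{-1}, P = (g/Kp)^(1/1) = (4.285/0.0258)^(1/1) = 166 kPa.

P = 166 kPa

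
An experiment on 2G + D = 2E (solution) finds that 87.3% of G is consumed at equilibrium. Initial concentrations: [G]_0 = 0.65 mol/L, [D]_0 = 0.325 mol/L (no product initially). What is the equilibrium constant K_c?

K_c = 1.14e+03 L/mol

Let X = conversion of G.
Concentrations: [G] = 0.65 − 0.65X; [D] = 0.325 − 0.325X; [E] = 0.65X.
At X = 0.873: [G] = 0.0826, [D] = 0.0413, [E] = 0.567.
K_c = [E]^2 / ([G]^2 [D]) = 1.14e+03 L/mol.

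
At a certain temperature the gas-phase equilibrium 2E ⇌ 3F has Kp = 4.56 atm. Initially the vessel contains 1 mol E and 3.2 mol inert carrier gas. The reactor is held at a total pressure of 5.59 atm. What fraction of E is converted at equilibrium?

Take 1 mol E as basis and let X be its fractional conversion, so ξ = 0.5X.
Mole table: n_E = 1 − X; n_F = 1.5X; n_I = 3.2 (inert).
Summing: n_T = 4.2 + 0.5X.
y_i = n_i/n_T, p_i = y_i·P. Kp = p_F^3 / (p_E^2).
Substituting and setting equal to 4.56 atm gives a polynomial in X; the root in (0,1) is X = 0.578.

X = 0.578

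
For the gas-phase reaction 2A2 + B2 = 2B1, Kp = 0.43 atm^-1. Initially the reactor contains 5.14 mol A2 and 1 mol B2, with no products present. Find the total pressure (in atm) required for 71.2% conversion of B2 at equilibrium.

Basis: 1 mol B2 initially; let X = conversion of B2. Extent ξ = X.
Moles: n_A2 = 5.14 − 2X; n_B2 = 1 − X; n_B1 = 2X.
Summing: n_T = 6.14 − X.
Kp = p_B1^2 / (p_A2^2 p_B2) with p_i = (n_i/n_T)·P.
At X = 0.712: the mole-fraction product g(X) = Π y_i^ν_i = 2.768. Since Kp = g(X)·P^{-1}, P = (g/Kp)^(1/1) = (2.768/0.43)^(1/1) = 6.44 atm.

P = 6.44 atm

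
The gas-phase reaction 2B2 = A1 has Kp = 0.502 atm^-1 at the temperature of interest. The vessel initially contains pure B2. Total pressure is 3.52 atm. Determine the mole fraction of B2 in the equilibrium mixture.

Basis: 1 mol B2 initially; let X = conversion of B2. Extent ξ = 0.5X.
Moles: n_B2 = 1 − X; n_A1 = 0.5X.
Summing: n_T = 1 − 0.5X.
With p_i = (n_i/n_T)P, Kp = p_A1 / (p_B2^2).
Setting this equal to 0.502 atm^-1 and taking the physical root (0 < X < 1) gives X = 0.648.
Then n_B2 = 0.352, n_T = 0.676, so y_B2 = 0.521.

y_B2 = 0.521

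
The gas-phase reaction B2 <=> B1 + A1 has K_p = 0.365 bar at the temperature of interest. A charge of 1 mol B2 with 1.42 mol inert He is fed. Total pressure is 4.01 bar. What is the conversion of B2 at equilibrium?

Let X = conversion of B2 (basis 1 mol B2); extent of reaction ξ = X.
Moles: n_B2 = 1 − X; n_B1 = X; n_A1 = X; n_I = 1.42 (inert).
n_T = Σnᵢ = 2.42 + X.
y_i = n_i/n_T, p_i = y_i·P. K_p = p_B1 p_A1 / (p_B2).
This yields a degree-2 equation in X; solving on (0,1), X = 0.394.

X = 0.394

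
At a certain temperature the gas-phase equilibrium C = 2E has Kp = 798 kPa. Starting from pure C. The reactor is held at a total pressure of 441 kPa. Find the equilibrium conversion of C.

X = 0.558

Let X = conversion of C (basis 1 mol C); extent of reaction ξ = X.
Moles: n_C = 1 − X; n_E = 2X.
n_T = Σnᵢ = 1 + X.
y_i = n_i/n_T, p_i = y_i·P. Kp = p_E^2 / (p_C).
This yields a degree-2 equation in X; solving on (0,1), X = 0.558.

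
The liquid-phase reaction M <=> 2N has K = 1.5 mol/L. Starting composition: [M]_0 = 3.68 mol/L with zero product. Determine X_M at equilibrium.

Let X = conversion of M; extent ξ = 3.68·X mol/L.
Concentrations: [M] = 3.68 − 3.68X; [N] = 7.36X.
K = [N]^2 / ([M]).
Solving K = 1.5 for X ∈ (0,1): X = 0.272.

X = 0.272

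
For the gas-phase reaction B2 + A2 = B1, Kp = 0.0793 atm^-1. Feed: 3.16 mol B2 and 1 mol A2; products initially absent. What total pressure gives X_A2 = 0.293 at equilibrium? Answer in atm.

P = 7.05 atm

Basis: 1 mol A2 initially; let X = conversion of A2. Extent ξ = X.
Moles: n_B2 = 3.16 − X; n_A2 = 1 − X; n_B1 = X.
Summing: n_T = 4.16 − X.
Kp = p_B1 / (p_B2 p_A2) with p_i = (n_i/n_T)·P.
At X = 0.293: the mole-fraction product g(X) = Π y_i^ν_i = 0.559. Since Kp = g(X)·P^{-1}, P = (g/Kp)^(1/1) = (0.559/0.0793)^(1/1) = 7.05 atm.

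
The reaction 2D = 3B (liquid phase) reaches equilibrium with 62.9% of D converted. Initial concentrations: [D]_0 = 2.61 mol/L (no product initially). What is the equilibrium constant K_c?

K_c = 15.9 mol/L

Let X = conversion of D.
Concentrations: [D] = 2.61 − 2.61X; [B] = 3.92X.
At X = 0.629: [D] = 0.968, [B] = 2.46.
K_c = [B]^3 / ([D]^2) = 15.9 mol/L.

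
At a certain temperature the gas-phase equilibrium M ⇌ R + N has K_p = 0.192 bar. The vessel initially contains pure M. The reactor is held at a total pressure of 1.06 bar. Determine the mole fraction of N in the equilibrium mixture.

Let X = conversion of M (basis 1 mol M); extent of reaction ξ = X.
At extent ξ: n_M = 1 − X; n_R = X; n_N = X.
Summing: n_T = 1 + X.
With p_i = (n_i/n_T)P, K_p = p_R p_N / (p_M).
Setting this equal to 0.192 bar and taking the physical root (0 < X < 1) gives X = 0.392.
Then n_N = 0.392, n_T = 1.39, so y_N = 0.281.

y_N = 0.281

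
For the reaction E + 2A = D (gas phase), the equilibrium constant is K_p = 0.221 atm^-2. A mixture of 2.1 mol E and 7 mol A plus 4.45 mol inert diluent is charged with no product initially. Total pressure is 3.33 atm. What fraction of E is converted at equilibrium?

X = 0.341

Basis: 2.1 mol E initially; let X = conversion of E. Extent ξ = 2.1X.
Moles: n_E = 2.1 − 2.1X; n_A = 7 − 4.2X; n_D = 2.1X; n_I = 4.45 (inert).
Total moles n_T = 13.6 − 4.2X.
With p_i = (n_i/n_T)P, K_p = p_D / (p_E p_A^2).
Equating to 0.221 atm^-2 and solving on 0 < X < 1: X = 0.341.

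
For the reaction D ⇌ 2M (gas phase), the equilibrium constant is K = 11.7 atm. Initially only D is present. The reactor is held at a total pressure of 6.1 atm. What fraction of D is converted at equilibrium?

Basis: 1 mol D initially; let X = conversion of D. Extent ξ = X.
At extent ξ: n_D = 1 − X; n_M = 2X.
Summing: n_T = 1 + X.
y_i = n_i/n_T, p_i = y_i·P. K = p_M^2 / (p_D).
Setting this equal to 11.7 atm and taking the physical root (0 < X < 1) gives X = 0.569.

X = 0.569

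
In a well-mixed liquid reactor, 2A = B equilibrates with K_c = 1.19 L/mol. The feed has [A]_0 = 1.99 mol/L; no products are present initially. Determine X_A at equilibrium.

Let X = conversion of A; extent ξ = 1.99X/2 mol/L.
Concentrations: [A] = 1.99 − 1.99X; [B] = 0.995X.
K_c = [B] / ([A]^2).
Equating to 1.19 L/mol: the physical root is X = 0.634.

X = 0.634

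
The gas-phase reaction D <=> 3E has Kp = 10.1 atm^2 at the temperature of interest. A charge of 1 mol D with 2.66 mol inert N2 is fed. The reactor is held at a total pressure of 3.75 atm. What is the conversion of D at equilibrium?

X = 0.623

Let X = conversion of D (basis 1 mol D); extent of reaction ξ = X.
Species balance: n_D = 1 − X; n_E = 3X; n_I = 2.66 (inert).
Total moles n_T = 3.66 + 2X.
Mole fractions y_i = n_i/n_T; Kp = p_E^3 / (p_D) with p_i = y_i·P.
Equating to 10.1 atm^2 and solving on 0 < X < 1: X = 0.623.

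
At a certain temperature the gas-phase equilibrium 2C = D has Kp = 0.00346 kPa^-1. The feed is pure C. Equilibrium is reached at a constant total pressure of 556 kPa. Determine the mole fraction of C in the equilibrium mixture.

y_C = 0.506

Let X = conversion of C (basis 1 mol C); extent of reaction ξ = 0.5X.
Species balance: n_C = 1 − X; n_D = 0.5X.
Total moles n_T = 1 − 0.5X.
Mole fractions y_i = n_i/n_T; Kp = p_D / (p_C^2) with p_i = y_i·P.
This yields a degree-2 equation in X; solving on (0,1), X = 0.661.
Then n_C = 0.339, n_T = 0.67, so y_C = 0.506.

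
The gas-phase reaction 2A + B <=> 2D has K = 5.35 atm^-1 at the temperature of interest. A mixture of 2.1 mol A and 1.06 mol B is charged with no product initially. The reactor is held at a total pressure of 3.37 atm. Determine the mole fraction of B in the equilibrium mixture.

y_B = 0.160

Let X = conversion of A (basis 2.1 mol A); extent of reaction ξ = 1.05X.
Species balance: n_A = 2.1 − 2.1X; n_B = 1.06 − 1.05X; n_D = 2.1X.
Total moles n_T = 3.16 − 1.05X.
y_i = n_i/n_T, p_i = y_i·P. K = p_D^2 / (p_A^2 p_B).
Setting this equal to 5.35 atm^-1 and taking the physical root (0 < X < 1) gives X = 0.629.
Then n_B = 0.399, n_T = 2.5, so y_B = 0.160.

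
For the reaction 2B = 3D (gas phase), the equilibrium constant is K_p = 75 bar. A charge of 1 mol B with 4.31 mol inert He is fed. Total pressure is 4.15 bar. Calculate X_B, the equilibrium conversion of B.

Take 1 mol B as basis and let X be its fractional conversion, so ξ = 0.5X.
At extent ξ: n_B = 1 − X; n_D = 1.5X; n_I = 4.31 (inert).
Summing: n_T = 5.31 + 0.5X.
Mole fractions y_i = n_i/n_T; K_p = p_D^3 / (p_B^2) with p_i = y_i·P.
This yields a degree-3 equation in X; solving on (0,1), X = 0.857.

X = 0.857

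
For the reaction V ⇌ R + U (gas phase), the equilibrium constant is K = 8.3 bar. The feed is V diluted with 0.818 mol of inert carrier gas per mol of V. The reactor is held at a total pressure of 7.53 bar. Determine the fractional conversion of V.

X = 0.785

Take 1 mol V as basis and let X be its fractional conversion, so ξ = X.
Moles: n_V = 1 − X; n_R = X; n_U = X; n_I = 0.818 (inert).
Total moles n_T = 1.82 + X.
Mole fractions y_i = n_i/n_T; K = p_R p_U / (p_V) with p_i = y_i·P.
Setting this equal to 8.3 bar and taking the physical root (0 < X < 1) gives X = 0.785.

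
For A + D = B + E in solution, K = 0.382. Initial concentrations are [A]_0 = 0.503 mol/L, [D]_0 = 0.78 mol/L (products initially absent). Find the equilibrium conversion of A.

X = 0.469

Let X = conversion of A; extent ξ = 0.503·X mol/L.
Concentrations: [A] = 0.503 − 0.503X; [D] = 0.78 − 0.503X; [B] = 0.503X; [E] = 0.503X.
K = [B] [E] / ([A] [D]).
Equating to 0.382: the physical root is X = 0.469.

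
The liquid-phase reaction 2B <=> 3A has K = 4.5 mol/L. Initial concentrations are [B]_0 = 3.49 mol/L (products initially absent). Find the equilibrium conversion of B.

Let X = conversion of B; extent ξ = 3.49X/2 mol/L.
Concentrations: [B] = 3.49 − 3.49X; [A] = 5.24X.
K = [A]^3 / ([B]^2).
Solving K = 4.5 for X ∈ (0,1): X = 0.473.

X = 0.473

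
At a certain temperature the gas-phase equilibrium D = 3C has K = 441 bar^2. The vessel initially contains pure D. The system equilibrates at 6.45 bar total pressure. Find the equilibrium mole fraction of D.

y_D = 0.075

Take 1 mol D as basis and let X be its fractional conversion, so ξ = X.
At extent ξ: n_D = 1 − X; n_C = 3X.
n_T = Σnᵢ = 1 + 2X.
Mole fractions y_i = n_i/n_T; K = p_C^3 / (p_D) with p_i = y_i·P.
Equating to 441 bar^2 and solving on 0 < X < 1: X = 0.805.
Then n_D = 0.195, n_T = 2.61, so y_D = 0.075.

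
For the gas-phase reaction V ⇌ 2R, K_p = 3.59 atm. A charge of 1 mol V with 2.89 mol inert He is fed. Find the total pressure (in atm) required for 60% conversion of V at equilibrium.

P = 4.48 atm

Basis: 1 mol V initially; let X = conversion of V. Extent ξ = X.
Species balance: n_V = 1 − X; n_R = 2X; n_I = 2.89 (inert).
n_T = Σnᵢ = 3.89 + X.
K_p = p_R^2 / (p_V) with p_i = (n_i/n_T)·P.
At X = 0.6: the mole-fraction product g(X) = Π y_i^ν_i = 0.8018. Since K_p = g(X)·P^{1}, P = (K_p/g)^(1/1) = (3.59/0.8018)^(1/1) = 4.48 atm.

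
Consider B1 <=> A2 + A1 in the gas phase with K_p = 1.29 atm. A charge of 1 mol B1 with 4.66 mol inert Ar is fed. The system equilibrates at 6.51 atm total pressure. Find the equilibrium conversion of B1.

Let X = conversion of B1 (basis 1 mol B1); extent of reaction ξ = X.
Moles: n_B1 = 1 − X; n_A2 = X; n_A1 = X; n_I = 4.66 (inert).
Total moles n_T = 5.66 + X.
y_i = n_i/n_T, p_i = y_i·P. K_p = p_A2 p_A1 / (p_B1).
Setting this equal to 1.29 atm and taking the physical root (0 < X < 1) gives X = 0.656.

X = 0.656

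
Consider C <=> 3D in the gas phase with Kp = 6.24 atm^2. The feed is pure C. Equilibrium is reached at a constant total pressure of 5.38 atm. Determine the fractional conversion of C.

Let X = conversion of C (basis 1 mol C); extent of reaction ξ = X.
At extent ξ: n_C = 1 − X; n_D = 3X.
n_T = Σnᵢ = 1 + 2X.
With p_i = (n_i/n_T)P, Kp = p_D^3 / (p_C).
Substituting and setting equal to 6.24 atm^2 gives a polynomial in X; the root in (0,1) is X = 0.236.

X = 0.236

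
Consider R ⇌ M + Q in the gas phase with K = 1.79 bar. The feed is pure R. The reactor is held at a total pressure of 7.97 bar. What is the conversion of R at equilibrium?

X = 0.428

Take 1 mol R as basis and let X be its fractional conversion, so ξ = X.
Moles: n_R = 1 − X; n_M = X; n_Q = X.
Total moles n_T = 1 + X.
y_i = n_i/n_T, p_i = y_i·P. K = p_M p_Q / (p_R).
This yields a degree-2 equation in X; solving on (0,1), X = 0.428.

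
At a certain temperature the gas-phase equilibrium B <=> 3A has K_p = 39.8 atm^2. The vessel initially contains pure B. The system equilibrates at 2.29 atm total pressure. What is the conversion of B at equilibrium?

X = 0.756

Let X = conversion of B (basis 1 mol B); extent of reaction ξ = X.
Species balance: n_B = 1 − X; n_A = 3X.
Total moles n_T = 1 + 2X.
Mole fractions y_i = n_i/n_T; K_p = p_A^3 / (p_B) with p_i = y_i·P.
Setting this equal to 39.8 atm^2 and taking the physical root (0 < X < 1) gives X = 0.756.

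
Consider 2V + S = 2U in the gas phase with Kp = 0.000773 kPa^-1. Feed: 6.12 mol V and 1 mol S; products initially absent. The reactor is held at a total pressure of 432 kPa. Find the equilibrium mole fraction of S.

y_S = 0.084

Let X = conversion of S (basis 1 mol S); extent of reaction ξ = X.
Species balance: n_V = 6.12 − 2X; n_S = 1 − X; n_U = 2X.
n_T = Σnᵢ = 7.12 − X.
y_i = n_i/n_T, p_i = y_i·P. Kp = p_U^2 / (p_V^2 p_S).
Substituting and setting equal to 0.000773 kPa^-1 gives a polynomial in X; the root in (0,1) is X = 0.439.
Then n_S = 0.561, n_T = 6.68, so y_S = 0.084.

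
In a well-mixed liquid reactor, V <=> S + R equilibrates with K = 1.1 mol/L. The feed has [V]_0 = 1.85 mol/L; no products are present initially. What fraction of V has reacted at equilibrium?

X = 0.529

Let X = conversion of V; extent ξ = 1.85·X mol/L.
Concentrations: [V] = 1.85 − 1.85X; [S] = 1.85X; [R] = 1.85X.
K = [S] [R] / ([V]).
Solving K = 1.1 for X ∈ (0,1): X = 0.529.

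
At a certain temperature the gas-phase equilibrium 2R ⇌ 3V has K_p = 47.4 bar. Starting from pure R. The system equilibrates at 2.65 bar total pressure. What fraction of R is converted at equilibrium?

Basis: 1 mol R initially; let X = conversion of R. Extent ξ = 0.5X.
At extent ξ: n_R = 1 − X; n_V = 1.5X.
n_T = Σnᵢ = 1 + 0.5X.
Mole fractions y_i = n_i/n_T; K_p = p_V^3 / (p_R^2) with p_i = y_i·P.
Substituting and setting equal to 47.4 bar gives a polynomial in X; the root in (0,1) is X = 0.757.

X = 0.757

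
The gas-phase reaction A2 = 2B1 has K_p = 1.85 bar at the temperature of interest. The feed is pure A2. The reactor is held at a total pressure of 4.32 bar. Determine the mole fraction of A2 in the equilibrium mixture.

Basis: 1 mol A2 initially; let X = conversion of A2. Extent ξ = X.
Moles: n_A2 = 1 − X; n_B1 = 2X.
Total moles n_T = 1 + X.
y_i = n_i/n_T, p_i = y_i·P. K_p = p_B1^2 / (p_A2).
This yields a degree-2 equation in X; solving on (0,1), X = 0.311.
Then n_A2 = 0.689, n_T = 1.31, so y_A2 = 0.526.

y_A2 = 0.526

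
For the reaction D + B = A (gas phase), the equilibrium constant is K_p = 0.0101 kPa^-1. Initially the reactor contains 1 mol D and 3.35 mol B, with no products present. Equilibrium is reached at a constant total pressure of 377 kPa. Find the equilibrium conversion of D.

Take 1 mol D as basis and let X be its fractional conversion, so ξ = X.
Moles: n_D = 1 − X; n_B = 3.35 − X; n_A = X.
n_T = Σnᵢ = 4.35 − X.
y_i = n_i/n_T, p_i = y_i·P. K_p = p_A / (p_D p_B).
Setting this equal to 0.0101 kPa^-1 and taking the physical root (0 < X < 1) gives X = 0.734.

X = 0.734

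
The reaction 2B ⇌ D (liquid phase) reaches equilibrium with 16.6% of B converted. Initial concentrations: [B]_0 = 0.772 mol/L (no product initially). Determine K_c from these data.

Let X = conversion of B.
Concentrations: [B] = 0.772 − 0.772X; [D] = 0.386X.
At X = 0.166: [B] = 0.644, [D] = 0.0641.
K_c = [D] / ([B]^2) = 0.155 L/mol.

K_c = 0.155 L/mol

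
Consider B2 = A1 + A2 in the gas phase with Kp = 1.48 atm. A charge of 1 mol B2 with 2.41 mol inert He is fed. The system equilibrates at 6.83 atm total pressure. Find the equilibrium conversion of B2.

Let X = conversion of B2 (basis 1 mol B2); extent of reaction ξ = X.
At extent ξ: n_B2 = 1 − X; n_A1 = X; n_A2 = X; n_I = 2.41 (inert).
n_T = Σnᵢ = 3.41 + X.
Mole fractions y_i = n_i/n_T; Kp = p_A1 p_A2 / (p_B2) with p_i = y_i·P.
Equating to 1.48 atm and solving on 0 < X < 1: X = 0.594.

X = 0.594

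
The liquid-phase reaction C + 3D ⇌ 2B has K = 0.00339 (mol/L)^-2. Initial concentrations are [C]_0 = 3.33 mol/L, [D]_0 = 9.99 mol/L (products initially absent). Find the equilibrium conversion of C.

Let X = conversion of C; extent ξ = 3.33·X mol/L.
Concentrations: [C] = 3.33 − 3.33X; [D] = 9.99 − 9.99X; [B] = 6.66X.
K = [B]^2 / ([C] [D]^3).
Solving K = 0.00339 for X ∈ (0,1): X = 0.269.

X = 0.269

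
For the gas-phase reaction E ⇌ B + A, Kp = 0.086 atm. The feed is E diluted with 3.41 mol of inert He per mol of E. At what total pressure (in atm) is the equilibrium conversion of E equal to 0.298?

P = 3.2 atm

Take 1 mol E as basis and let X be its fractional conversion, so ξ = X.
At extent ξ: n_E = 1 − X; n_B = X; n_A = X; n_I = 3.41 (inert).
Summing: n_T = 4.41 + X.
Kp = p_B p_A / (p_E) with p_i = (n_i/n_T)·P.
At X = 0.298: the mole-fraction product g(X) = Π y_i^ν_i = 0.02687. Since Kp = g(X)·P^{1}, P = (Kp/g)^(1/1) = (0.086/0.02687)^(1/1) = 3.2 atm.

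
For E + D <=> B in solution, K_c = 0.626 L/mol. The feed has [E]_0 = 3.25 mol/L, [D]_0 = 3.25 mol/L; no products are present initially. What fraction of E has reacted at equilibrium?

Let X = conversion of E; extent ξ = 3.25·X mol/L.
Concentrations: [E] = 3.25 − 3.25X; [D] = 3.25 − 3.25X; [B] = 3.25X.
K_c = [B] / ([E] [D]).
Setting equal to 0.626 and solving for X on (0,1) gives X = 0.503.

X = 0.503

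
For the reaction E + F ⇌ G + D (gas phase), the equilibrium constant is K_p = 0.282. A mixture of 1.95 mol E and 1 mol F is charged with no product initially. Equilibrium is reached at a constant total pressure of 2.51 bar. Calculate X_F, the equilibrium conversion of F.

X = 0.470

Let X = conversion of F (basis 1 mol F); extent of reaction ξ = X.
Moles: n_E = 1.95 − X; n_F = 1 − X; n_G = X; n_D = X.
n_T stays at 2.95 (no change in mole number).
With p_i = (n_i/n_T)P, K_p = p_G p_D / (p_E p_F).
This yields a degree-2 equation in X; solving on (0,1), X = 0.470.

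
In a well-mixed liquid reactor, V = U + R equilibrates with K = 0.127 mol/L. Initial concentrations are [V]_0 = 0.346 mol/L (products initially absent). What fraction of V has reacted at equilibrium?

X = 0.450

Let X = conversion of V; extent ξ = 0.346·X mol/L.
Concentrations: [V] = 0.346 − 0.346X; [U] = 0.346X; [R] = 0.346X.
K = [U] [R] / ([V]).
Setting equal to 0.127 and solving for X on (0,1) gives X = 0.450.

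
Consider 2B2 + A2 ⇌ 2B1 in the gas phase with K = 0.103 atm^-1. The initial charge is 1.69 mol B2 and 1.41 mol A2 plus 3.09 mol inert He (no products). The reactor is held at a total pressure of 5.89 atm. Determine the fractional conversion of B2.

Take 1.69 mol B2 as basis and let X be its fractional conversion, so ξ = 0.845X.
Moles: n_B2 = 1.69 − 1.69X; n_A2 = 1.41 − 0.845X; n_B1 = 1.69X; n_I = 3.09 (inert).
Summing: n_T = 6.19 − 0.845X.
Mole fractions y_i = n_i/n_T; K = p_B1^2 / (p_B2^2 p_A2) with p_i = y_i·P.
This yields a degree-3 equation in X; solving on (0,1), X = 0.258.

X = 0.258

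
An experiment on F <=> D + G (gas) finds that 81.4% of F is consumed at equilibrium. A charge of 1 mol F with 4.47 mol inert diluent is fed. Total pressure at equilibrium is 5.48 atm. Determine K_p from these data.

K_p = 3.11 atm

Basis: 1 mol F initially; let X = conversion of F. Extent ξ = X.
Moles: n_F = 1 − X; n_D = X; n_G = X; n_I = 4.47 (inert).
Summing: n_T = 5.47 + X.
At X = 0.814: n_F = 0.186, n_D = 0.814, n_G = 0.814, n_T = 6.28.
p_i = (n_i/n_T)·P. K_p = p_D p_G / (p_F) = 3.11 atm.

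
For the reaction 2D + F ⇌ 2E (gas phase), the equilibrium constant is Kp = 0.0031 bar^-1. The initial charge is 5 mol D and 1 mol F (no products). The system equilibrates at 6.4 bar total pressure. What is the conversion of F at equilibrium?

Take 1 mol F as basis and let X be its fractional conversion, so ξ = X.
Moles: n_D = 5 − 2X; n_F = 1 − X; n_E = 2X.
Summing: n_T = 6 − X.
Mole fractions y_i = n_i/n_T; Kp = p_E^2 / (p_D^2 p_F) with p_i = y_i·P.
Equating to 0.0031 bar^-1 and solving on 0 < X < 1: X = 0.129.

X = 0.129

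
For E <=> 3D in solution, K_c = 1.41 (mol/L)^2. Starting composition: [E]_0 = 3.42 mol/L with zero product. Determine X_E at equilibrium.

X = 0.156

Let X = conversion of E; extent ξ = 3.42·X mol/L.
Concentrations: [E] = 3.42 − 3.42X; [D] = 10.3X.
K_c = [D]^3 / ([E]).
Solving K_c = 1.41 for X ∈ (0,1): X = 0.156.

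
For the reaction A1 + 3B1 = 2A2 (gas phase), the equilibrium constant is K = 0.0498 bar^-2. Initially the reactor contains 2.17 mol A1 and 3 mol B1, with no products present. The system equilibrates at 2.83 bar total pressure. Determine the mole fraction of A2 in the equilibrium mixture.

y_A2 = 0.127

Take 3 mol B1 as basis and let X be its fractional conversion, so ξ = X.
Mole table: n_A1 = 2.17 − X; n_B1 = 3 − 3X; n_A2 = 2X.
n_T = Σnᵢ = 5.17 − 2X.
With p_i = (n_i/n_T)P, K = p_A2^2 / (p_A1 p_B1^3).
This yields a degree-4 equation in X; solving on (0,1), X = 0.292.
Then n_A2 = 0.584, n_T = 4.59, so y_A2 = 0.127.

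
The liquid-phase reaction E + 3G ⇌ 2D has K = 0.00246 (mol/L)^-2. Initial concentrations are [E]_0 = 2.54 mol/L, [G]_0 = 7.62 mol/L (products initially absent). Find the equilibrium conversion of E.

Let X = conversion of E; extent ξ = 2.54·X mol/L.
Concentrations: [E] = 2.54 − 2.54X; [G] = 7.62 − 7.62X; [D] = 5.08X.
K = [D]^2 / ([E] [G]^3).
This equals 0.00246 at X = 0.206 (the root in 0 < X < 1).

X = 0.206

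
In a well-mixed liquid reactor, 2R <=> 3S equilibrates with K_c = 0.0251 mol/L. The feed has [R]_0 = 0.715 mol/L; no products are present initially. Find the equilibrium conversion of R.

Let X = conversion of R; extent ξ = 0.715X/2 mol/L.
Concentrations: [R] = 0.715 − 0.715X; [S] = 1.07X.
K_c = [S]^3 / ([R]^2).
This equals 0.0251 at X = 0.190 (the root in 0 < X < 1).

X = 0.190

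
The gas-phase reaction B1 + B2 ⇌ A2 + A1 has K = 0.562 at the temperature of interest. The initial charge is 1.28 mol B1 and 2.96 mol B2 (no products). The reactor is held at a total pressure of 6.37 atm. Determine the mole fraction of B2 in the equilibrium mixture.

y_B2 = 0.514

Take 1.28 mol B1 as basis and let X be its fractional conversion, so ξ = 1.28X.
Moles: n_B1 = 1.28 − 1.28X; n_B2 = 2.96 − 1.28X; n_A2 = 1.28X; n_A1 = 1.28X.
n_T stays at 4.24 (no change in mole number).
y_i = n_i/n_T, p_i = y_i·P. K = p_A2 p_A1 / (p_B1 p_B2).
This yields a degree-2 equation in X; solving on (0,1), X = 0.610.
Then n_B2 = 2.18, n_T = 4.24, so y_B2 = 0.514.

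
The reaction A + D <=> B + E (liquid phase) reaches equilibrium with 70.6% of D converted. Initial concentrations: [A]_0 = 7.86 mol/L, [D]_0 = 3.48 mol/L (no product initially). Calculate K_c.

K_c = 1.09

Let X = conversion of D.
Concentrations: [A] = 7.86 − 3.48X; [D] = 3.48 − 3.48X; [B] = 3.48X; [E] = 3.48X.
At X = 0.706: [A] = 5.4, [D] = 1.02, [B] = 2.46, [E] = 2.46.
K_c = [B] [E] / ([A] [D]) = 1.09.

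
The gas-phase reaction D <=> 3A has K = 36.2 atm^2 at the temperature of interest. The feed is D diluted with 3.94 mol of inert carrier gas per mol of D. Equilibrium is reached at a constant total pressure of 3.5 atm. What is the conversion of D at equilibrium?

Let X = conversion of D (basis 1 mol D); extent of reaction ξ = X.
Species balance: n_D = 1 − X; n_A = 3X; n_I = 3.94 (inert).
Total moles n_T = 4.94 + 2X.
Mole fractions y_i = n_i/n_T; K = p_A^3 / (p_D) with p_i = y_i·P.
Equating to 36.2 atm^2 and solving on 0 < X < 1: X = 0.867.

X = 0.867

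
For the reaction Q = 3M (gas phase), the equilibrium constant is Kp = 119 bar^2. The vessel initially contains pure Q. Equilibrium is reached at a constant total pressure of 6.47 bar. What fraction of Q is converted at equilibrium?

X = 0.590

Basis: 1 mol Q initially; let X = conversion of Q. Extent ξ = X.
Species balance: n_Q = 1 − X; n_M = 3X.
Summing: n_T = 1 + 2X.
y_i = n_i/n_T, p_i = y_i·P. Kp = p_M^3 / (p_Q).
Substituting and setting equal to 119 bar^2 gives a polynomial in X; the root in (0,1) is X = 0.590.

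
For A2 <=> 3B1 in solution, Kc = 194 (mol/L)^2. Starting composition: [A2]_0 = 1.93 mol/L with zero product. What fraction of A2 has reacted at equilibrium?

X = 0.767

Let X = conversion of A2; extent ξ = 1.93·X mol/L.
Concentrations: [A2] = 1.93 − 1.93X; [B1] = 5.79X.
Kc = [B1]^3 / ([A2]).
This equals 194 at X = 0.767 (the root in 0 < X < 1).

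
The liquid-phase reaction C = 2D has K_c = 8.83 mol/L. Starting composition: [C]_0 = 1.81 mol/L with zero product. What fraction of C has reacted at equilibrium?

Let X = conversion of C; extent ξ = 1.81·X mol/L.
Concentrations: [C] = 1.81 − 1.81X; [D] = 3.62X.
K_c = [D]^2 / ([C]).
Setting equal to 8.83 and solving for X on (0,1) gives X = 0.652.

X = 0.652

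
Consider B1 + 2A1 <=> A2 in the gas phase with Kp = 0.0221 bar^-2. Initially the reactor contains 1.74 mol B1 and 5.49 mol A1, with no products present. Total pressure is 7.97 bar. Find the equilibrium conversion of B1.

Basis: 1.74 mol B1 initially; let X = conversion of B1. Extent ξ = 1.74X.
Moles: n_B1 = 1.74 − 1.74X; n_A1 = 5.49 − 3.48X; n_A2 = 1.74X.
Total moles n_T = 7.23 − 3.48X.
With p_i = (n_i/n_T)P, Kp = p_A2 / (p_B1 p_A1^2).
Setting this equal to 0.0221 bar^-2 and taking the physical root (0 < X < 1) gives X = 0.408.

X = 0.408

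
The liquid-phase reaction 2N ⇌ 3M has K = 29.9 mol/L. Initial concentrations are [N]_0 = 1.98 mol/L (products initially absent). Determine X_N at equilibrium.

X = 0.714

Let X = conversion of N; extent ξ = 1.98X/2 mol/L.
Concentrations: [N] = 1.98 − 1.98X; [M] = 2.97X.
K = [M]^3 / ([N]^2).
Equating to 29.9 mol/L: the physical root is X = 0.714.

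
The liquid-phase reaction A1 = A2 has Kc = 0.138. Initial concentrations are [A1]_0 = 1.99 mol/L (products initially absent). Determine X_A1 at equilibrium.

Let X = conversion of A1; extent ξ = 1.99·X mol/L.
Concentrations: [A1] = 1.99 − 1.99X; [A2] = 1.99X.
Kc = [A2] / ([A1]).
This equals 0.138 at X = 0.121 (the root in 0 < X < 1).

X = 0.121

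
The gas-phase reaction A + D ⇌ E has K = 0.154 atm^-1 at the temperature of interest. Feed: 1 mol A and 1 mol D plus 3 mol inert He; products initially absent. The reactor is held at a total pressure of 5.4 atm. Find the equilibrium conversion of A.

Let X = conversion of A (basis 1 mol A); extent of reaction ξ = X.
Mole table: n_A = 1 − X; n_D = 1 − X; n_E = X; n_I = 3 (inert).
Summing: n_T = 5 − X.
Mole fractions y_i = n_i/n_T; K = p_E / (p_A p_D) with p_i = y_i·P.
Substituting and setting equal to 0.154 atm^-1 gives a polynomial in X; the root in (0,1) is X = 0.129.

X = 0.129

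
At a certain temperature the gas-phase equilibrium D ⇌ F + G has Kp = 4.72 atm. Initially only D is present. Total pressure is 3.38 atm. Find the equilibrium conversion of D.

X = 0.763

Let X = conversion of D (basis 1 mol D); extent of reaction ξ = X.
Species balance: n_D = 1 − X; n_F = X; n_G = X.
n_T = Σnᵢ = 1 + X.
y_i = n_i/n_T, p_i = y_i·P. Kp = p_F p_G / (p_D).
Setting this equal to 4.72 atm and taking the physical root (0 < X < 1) gives X = 0.763.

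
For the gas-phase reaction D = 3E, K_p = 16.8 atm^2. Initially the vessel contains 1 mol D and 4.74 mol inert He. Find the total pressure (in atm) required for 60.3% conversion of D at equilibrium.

P = 7.37 atm

Basis: 1 mol D initially; let X = conversion of D. Extent ξ = X.
Mole table: n_D = 1 − X; n_E = 3X; n_I = 4.74 (inert).
n_T = Σnᵢ = 5.74 + 2X.
K_p = p_E^3 / (p_D) with p_i = (n_i/n_T)·P.
At X = 0.603: the mole-fraction product g(X) = Π y_i^ν_i = 0.3091. Since K_p = g(X)·P^{2}, P = (K_p/g)^(1/2) = (16.8/0.3091)^(1/2) = 7.37 atm.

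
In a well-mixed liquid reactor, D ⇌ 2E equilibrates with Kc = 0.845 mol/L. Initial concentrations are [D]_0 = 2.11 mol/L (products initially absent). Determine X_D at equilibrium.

Let X = conversion of D; extent ξ = 2.11·X mol/L.
Concentrations: [D] = 2.11 − 2.11X; [E] = 4.22X.
Kc = [E]^2 / ([D]).
Solving Kc = 0.845 for X ∈ (0,1): X = 0.270.

X = 0.270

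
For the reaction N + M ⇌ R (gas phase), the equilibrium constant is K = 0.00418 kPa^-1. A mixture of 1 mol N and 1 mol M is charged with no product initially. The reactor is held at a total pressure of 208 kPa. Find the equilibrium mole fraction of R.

y_R = 0.155

Let X = conversion of N (basis 1 mol N); extent of reaction ξ = X.
Species balance: n_N = 1 − X; n_M = 1 − X; n_R = X.
Total moles n_T = 2 − X.
With p_i = (n_i/n_T)P, K = p_R / (p_N p_M).
Equating to 0.00418 kPa^-1 and solving on 0 < X < 1: X = 0.269.
Then n_R = 0.269, n_T = 1.73, so y_R = 0.155.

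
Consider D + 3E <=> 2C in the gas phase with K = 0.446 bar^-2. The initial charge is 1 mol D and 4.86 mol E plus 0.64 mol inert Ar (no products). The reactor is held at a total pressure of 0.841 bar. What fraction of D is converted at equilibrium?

X = 0.309

Take 1 mol D as basis and let X be its fractional conversion, so ξ = X.
At extent ξ: n_D = 1 − X; n_E = 4.86 − 3X; n_C = 2X; n_I = 0.64 (inert).
Summing: n_T = 6.5 − 2X.
y_i = n_i/n_T, p_i = y_i·P. K = p_C^2 / (p_D p_E^3).
This yields a degree-4 equation in X; solving on (0,1), X = 0.309.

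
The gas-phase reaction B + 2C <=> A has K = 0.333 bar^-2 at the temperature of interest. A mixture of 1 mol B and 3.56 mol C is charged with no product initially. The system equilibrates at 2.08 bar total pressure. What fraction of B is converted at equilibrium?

Let X = conversion of B (basis 1 mol B); extent of reaction ξ = X.
Species balance: n_B = 1 − X; n_C = 3.56 − 2X; n_A = X.
n_T = Σnᵢ = 4.56 − 2X.
With p_i = (n_i/n_T)P, K = p_A / (p_B p_C^2).
Equating to 0.333 bar^-2 and solving on 0 < X < 1: X = 0.434.

X = 0.434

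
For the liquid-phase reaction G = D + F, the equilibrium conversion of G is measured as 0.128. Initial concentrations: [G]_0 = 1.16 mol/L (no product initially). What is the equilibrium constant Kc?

Let X = conversion of G.
Concentrations: [G] = 1.16 − 1.16X; [D] = 1.16X; [F] = 1.16X.
At X = 0.128: [G] = 1.01, [D] = 0.148, [F] = 0.148.
Kc = [D] [F] / ([G]) = 0.0218 mol/L.

Kc = 0.0218 mol/L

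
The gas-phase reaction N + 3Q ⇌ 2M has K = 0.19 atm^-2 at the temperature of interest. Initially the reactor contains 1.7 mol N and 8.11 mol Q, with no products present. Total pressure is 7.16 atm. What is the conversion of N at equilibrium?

Basis: 1.7 mol N initially; let X = conversion of N. Extent ξ = 1.7X.
Species balance: n_N = 1.7 − 1.7X; n_Q = 8.11 − 5.1X; n_M = 3.4X.
Summing: n_T = 9.81 − 3.4X.
y_i = n_i/n_T, p_i = y_i·P. K = p_M^2 / (p_N p_Q^3).
This yields a degree-4 equation in X; solving on (0,1), X = 0.744.

X = 0.744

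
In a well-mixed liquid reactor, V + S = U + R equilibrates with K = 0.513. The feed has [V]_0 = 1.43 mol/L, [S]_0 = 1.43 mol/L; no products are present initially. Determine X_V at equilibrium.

X = 0.417

Let X = conversion of V; extent ξ = 1.43·X mol/L.
Concentrations: [V] = 1.43 − 1.43X; [S] = 1.43 − 1.43X; [U] = 1.43X; [R] = 1.43X.
K = [U] [R] / ([V] [S]).
Equating to 0.513: the physical root is X = 0.417.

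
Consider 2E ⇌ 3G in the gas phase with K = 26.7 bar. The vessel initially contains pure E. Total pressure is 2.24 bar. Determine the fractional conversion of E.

Basis: 1 mol E initially; let X = conversion of E. Extent ξ = 0.5X.
Species balance: n_E = 1 − X; n_G = 1.5X.
n_T = Σnᵢ = 1 + 0.5X.
y_i = n_i/n_T, p_i = y_i·P. K = p_G^3 / (p_E^2).
Equating to 26.7 bar and solving on 0 < X < 1: X = 0.721.

X = 0.721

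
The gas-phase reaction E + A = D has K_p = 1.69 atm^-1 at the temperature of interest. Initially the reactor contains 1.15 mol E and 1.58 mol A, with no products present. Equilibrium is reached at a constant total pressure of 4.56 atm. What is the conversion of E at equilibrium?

Take 1.15 mol E as basis and let X be its fractional conversion, so ξ = 1.15X.
Moles: n_E = 1.15 − 1.15X; n_A = 1.58 − 1.15X; n_D = 1.15X.
n_T = Σnᵢ = 2.73 − 1.15X.
y_i = n_i/n_T, p_i = y_i·P. K_p = p_D / (p_E p_A).
Setting this equal to 1.69 atm^-1 and taking the physical root (0 < X < 1) gives X = 0.748.

X = 0.748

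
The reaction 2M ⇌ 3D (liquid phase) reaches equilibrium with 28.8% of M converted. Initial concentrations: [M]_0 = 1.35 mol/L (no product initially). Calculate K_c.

K_c = 0.215 mol/L

Let X = conversion of M.
Concentrations: [M] = 1.35 − 1.35X; [D] = 2.03X.
At X = 0.288: [M] = 0.961, [D] = 0.583.
K_c = [D]^3 / ([M]^2) = 0.215 mol/L.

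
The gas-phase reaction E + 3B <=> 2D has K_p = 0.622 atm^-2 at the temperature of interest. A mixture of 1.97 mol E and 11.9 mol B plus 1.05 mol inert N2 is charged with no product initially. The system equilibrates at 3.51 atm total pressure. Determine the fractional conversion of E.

Let X = conversion of E (basis 1.97 mol E); extent of reaction ξ = 1.97X.
Mole table: n_E = 1.97 − 1.97X; n_B = 11.9 − 5.91X; n_D = 3.94X; n_I = 1.05 (inert).
n_T = Σnᵢ = 14.9 − 3.94X.
Mole fractions y_i = n_i/n_T; K_p = p_D^2 / (p_E p_B^3) with p_i = y_i·P.
Substituting and setting equal to 0.622 atm^-2 gives a polynomial in X; the root in (0,1) is X = 0.777.

X = 0.777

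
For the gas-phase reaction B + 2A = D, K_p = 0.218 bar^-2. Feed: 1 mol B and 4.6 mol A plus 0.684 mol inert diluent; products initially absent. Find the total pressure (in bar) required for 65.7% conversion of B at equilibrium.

P = 4.48 bar

Basis: 1 mol B initially; let X = conversion of B. Extent ξ = X.
At extent ξ: n_B = 1 − X; n_A = 4.6 − 2X; n_D = X; n_I = 0.684 (inert).
Summing: n_T = 6.28 − 2X.
K_p = p_D / (p_B p_A^2) with p_i = (n_i/n_T)·P.
At X = 0.657: the mole-fraction product g(X) = Π y_i^ν_i = 4.382. Since K_p = g(X)·P^{-2}, P = (g/K_p)^(1/2) = (4.382/0.218)^(1/2) = 4.48 bar.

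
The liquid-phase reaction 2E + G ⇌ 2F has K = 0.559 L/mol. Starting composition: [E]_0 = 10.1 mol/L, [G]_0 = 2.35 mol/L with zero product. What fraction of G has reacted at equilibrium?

X = 0.766

Let X = conversion of G; extent ξ = 2.35·X mol/L.
Concentrations: [E] = 10.1 − 4.7X; [G] = 2.35 − 2.35X; [F] = 4.7X.
K = [F]^2 / ([E]^2 [G]).
Equating to 0.559 L/mol: the physical root is X = 0.766.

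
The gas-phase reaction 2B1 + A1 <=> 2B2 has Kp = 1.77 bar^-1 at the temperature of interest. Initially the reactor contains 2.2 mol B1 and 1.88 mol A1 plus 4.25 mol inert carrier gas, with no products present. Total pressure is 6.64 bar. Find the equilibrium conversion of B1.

Take 2.2 mol B1 as basis and let X be its fractional conversion, so ξ = 1.1X.
At extent ξ: n_B1 = 2.2 − 2.2X; n_A1 = 1.88 − 1.1X; n_B2 = 2.2X; n_I = 4.25 (inert).
Total moles n_T = 8.33 − 1.1X.
With p_i = (n_i/n_T)P, Kp = p_B2^2 / (p_B1^2 p_A1).
This yields a degree-3 equation in X; solving on (0,1), X = 0.579.

X = 0.579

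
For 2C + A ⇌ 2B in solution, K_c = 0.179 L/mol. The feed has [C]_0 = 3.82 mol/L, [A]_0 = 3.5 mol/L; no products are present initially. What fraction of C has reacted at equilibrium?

Let X = conversion of C; extent ξ = 3.82X/2 mol/L.
Concentrations: [C] = 3.82 − 3.82X; [A] = 3.5 − 1.91X; [B] = 3.82X.
K_c = [B]^2 / ([C]^2 [A]).
This equals 0.179 at X = 0.411 (the root in 0 < X < 1).

X = 0.411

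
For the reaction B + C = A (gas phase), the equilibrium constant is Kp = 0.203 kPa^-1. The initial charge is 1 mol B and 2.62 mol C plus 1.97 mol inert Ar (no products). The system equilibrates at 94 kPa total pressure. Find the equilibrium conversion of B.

X = 0.876

Take 1 mol B as basis and let X be its fractional conversion, so ξ = X.
At extent ξ: n_B = 1 − X; n_C = 2.62 − X; n_A = X; n_I = 1.97 (inert).
Summing: n_T = 5.59 − X.
Mole fractions y_i = n_i/n_T; Kp = p_A / (p_B p_C) with p_i = y_i·P.
Substituting and setting equal to 0.203 kPa^-1 gives a polynomial in X; the root in (0,1) is X = 0.876.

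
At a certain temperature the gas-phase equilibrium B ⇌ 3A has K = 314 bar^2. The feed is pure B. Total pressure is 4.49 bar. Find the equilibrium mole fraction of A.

Let X = conversion of B (basis 1 mol B); extent of reaction ξ = X.
Moles: n_B = 1 − X; n_A = 3X.
Total moles n_T = 1 + 2X.
Mole fractions y_i = n_i/n_T; K = p_A^3 / (p_B) with p_i = y_i·P.
Substituting and setting equal to 314 bar^2 gives a polynomial in X; the root in (0,1) is X = 0.853.
Then n_A = 2.56, n_T = 2.71, so y_A = 0.946.

y_A = 0.946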